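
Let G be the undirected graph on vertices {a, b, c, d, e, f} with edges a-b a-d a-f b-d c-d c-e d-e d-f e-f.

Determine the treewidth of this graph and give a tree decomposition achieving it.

Treewidth 2.
One optimal decomposition is:
Bags: B1 = {a, d, f}  B2 = {d, e, f}  B3 = {a, b, d}  B4 = {c, d, e}
Tree: B1–B2, B1–B3, B2–B4

Each bag holds 3 vertices, so the decomposition has width 2, which upper-bounds the treewidth. On the other hand G contains the 3-clique {c, d, e}. A clique must lie in a single bag of any decomposition, so no decomposition can have width below 2. The upper and lower bounds meet at 2, so that is the treewidth.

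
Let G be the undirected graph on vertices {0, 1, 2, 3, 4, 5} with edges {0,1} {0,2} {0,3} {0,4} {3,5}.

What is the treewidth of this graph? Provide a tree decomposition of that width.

Each bag holds 2 vertices, so the decomposition has width 1, which upper-bounds the treewidth. Since G has at least one edge (e.g. 0–3), it is not an edgeless graph, so tw(G) ≥ 1. The upper and lower bounds meet at 1, so that is the treewidth.

Treewidth 1.
Bags: B1 = {0, 3}  B2 = {0, 2}  B3 = {0, 4}  B4 = {3, 5}  B5 = {0, 1}
Tree: B1–B2, B2–B3, B1–B4, B3–B5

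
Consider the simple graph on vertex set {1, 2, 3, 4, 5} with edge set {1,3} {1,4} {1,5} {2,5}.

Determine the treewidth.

A width-1 tree decomposition is:
Bags: B1 = {1, 5}  B2 = {1, 4}  B3 = {1, 3}  B4 = {2, 5}
Tree: B1–B2, B2–B3, B1–B4
Every bag has size at most 2, so the width is 2 − 1 = 1 and tw(G) ≤ 1. Any graph with an edge has treewidth ≥ 1, and G has the edge 5–1. Hence tw(G) = 1 exactly.

1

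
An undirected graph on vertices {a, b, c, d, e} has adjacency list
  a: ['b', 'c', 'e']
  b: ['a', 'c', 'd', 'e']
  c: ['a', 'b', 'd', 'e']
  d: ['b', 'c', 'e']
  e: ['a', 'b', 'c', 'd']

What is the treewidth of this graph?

3

A width-3 tree decomposition is:
Bags: B1 = {b, c, d, e}  B2 = {a, b, c, e}
Tree: B1–B2
Every bag has size at most 4, so the width is 4 − 1 = 3 and tw(G) ≤ 3. Conversely, {b, c, d, e} is a clique of size 4, and the vertices of any clique must share a bag in every tree decomposition; so some bag has ≥ 4 vertices and tw(G) ≥ 3. Hence tw(G) = 3 exactly.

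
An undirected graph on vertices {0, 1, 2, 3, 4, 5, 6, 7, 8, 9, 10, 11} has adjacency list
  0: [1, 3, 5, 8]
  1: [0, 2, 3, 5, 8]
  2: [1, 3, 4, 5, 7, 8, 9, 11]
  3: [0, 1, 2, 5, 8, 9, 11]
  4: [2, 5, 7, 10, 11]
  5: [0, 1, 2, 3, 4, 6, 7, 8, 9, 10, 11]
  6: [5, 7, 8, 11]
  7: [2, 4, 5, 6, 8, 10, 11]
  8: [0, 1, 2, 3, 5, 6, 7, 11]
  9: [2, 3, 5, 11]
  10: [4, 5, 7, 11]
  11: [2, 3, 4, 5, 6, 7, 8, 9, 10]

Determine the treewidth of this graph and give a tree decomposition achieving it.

Each bag holds 5 vertices, so the decomposition has width 4, which upper-bounds the treewidth. On the other hand G contains the 5-clique {0, 1, 3, 5, 8}. A clique must lie in a single bag of any decomposition, so no decomposition can have width below 4. Therefore the treewidth is 4.

Treewidth 4.
One optimal decomposition is:
Bags: B1 = {2, 5, 7, 8, 11}  B2 = {2, 3, 5, 8, 11}  B3 = {5, 6, 7, 8, 11}  B4 = {1, 2, 3, 5, 8}  B5 = {2, 3, 5, 9, 11}  B6 = {2, 4, 5, 7, 11}  B7 = {0, 1, 3, 5, 8}  B8 = {4, 5, 7, 10, 11}
Tree: B1–B2, B1–B3, B2–B4, B2–B5, B1–B6, B4–B7, B6–B8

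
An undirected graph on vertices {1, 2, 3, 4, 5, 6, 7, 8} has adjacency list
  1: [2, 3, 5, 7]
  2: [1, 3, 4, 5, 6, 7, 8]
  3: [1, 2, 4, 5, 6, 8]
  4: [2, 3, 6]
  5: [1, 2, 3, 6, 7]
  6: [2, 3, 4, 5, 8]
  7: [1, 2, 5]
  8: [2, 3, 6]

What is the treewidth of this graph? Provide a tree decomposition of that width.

Each bag holds 4 vertices, so the decomposition has width 3, which upper-bounds the treewidth. For the lower bound, the 4 vertices {1, 2, 3, 5} are pairwise adjacent, and any tree decomposition puts a clique entirely inside one bag — forcing width ≥ 3. Therefore the treewidth is 3.

Treewidth 3.
One such decomposition:
Bags: B1 = {1, 2, 5, 7}  B2 = {1, 2, 3, 5}  B3 = {2, 3, 5, 6}  B4 = {2, 3, 4, 6}  B5 = {2, 3, 6, 8}
Tree: B1–B2, B2–B3, B3–B4, B4–B5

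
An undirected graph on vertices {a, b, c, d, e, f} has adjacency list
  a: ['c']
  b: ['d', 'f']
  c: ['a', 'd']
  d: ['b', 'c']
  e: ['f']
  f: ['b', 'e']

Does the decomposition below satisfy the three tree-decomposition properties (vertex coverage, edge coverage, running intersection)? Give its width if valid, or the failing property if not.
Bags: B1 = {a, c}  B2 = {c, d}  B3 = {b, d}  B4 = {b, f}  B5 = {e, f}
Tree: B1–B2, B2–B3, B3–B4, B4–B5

Vertex coverage: the bags together contain {a, b, c, d, e, f}, the full vertex set. Edge coverage: each edge of G has both endpoints in at least one bag. Running intersection: for every vertex, the bags containing it form a connected subtree. All three properties hold, so this is a valid tree decomposition of width max|bag| − 1 = 1, and hence tw(G) ≤ 1.

Yes; width 1.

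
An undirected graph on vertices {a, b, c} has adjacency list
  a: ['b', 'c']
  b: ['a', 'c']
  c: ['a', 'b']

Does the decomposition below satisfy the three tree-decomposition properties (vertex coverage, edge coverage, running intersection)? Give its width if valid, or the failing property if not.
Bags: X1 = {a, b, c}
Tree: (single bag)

Vertex coverage: the bags together contain {a, b, c}, the full vertex set. Edge coverage: each edge of G has both endpoints in at least one bag. Running intersection: for every vertex, the bags containing it form a connected subtree. All three properties hold, so this is a valid tree decomposition of width max|bag| − 1 = 2, and hence tw(G) ≤ 2.

Yes; width 2.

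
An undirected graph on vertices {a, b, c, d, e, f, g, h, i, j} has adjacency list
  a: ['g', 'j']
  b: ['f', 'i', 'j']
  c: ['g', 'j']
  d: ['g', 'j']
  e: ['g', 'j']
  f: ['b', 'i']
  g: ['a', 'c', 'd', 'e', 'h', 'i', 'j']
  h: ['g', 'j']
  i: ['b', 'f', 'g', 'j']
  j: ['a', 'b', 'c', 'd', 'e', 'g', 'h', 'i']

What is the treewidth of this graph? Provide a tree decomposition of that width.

Treewidth 2.
One such decomposition:
Bags: B1 = {b, i, j}  B2 = {g, i, j}  B3 = {c, g, j}  B4 = {b, f, i}  B5 = {d, g, j}  B6 = {a, g, j}  B7 = {g, h, j}  B8 = {e, g, j}
Tree: B1–B2, B2–B3, B1–B4, B2–B5, B2–B6, B2–B7, B2–B8

Each bag holds 3 vertices, so the decomposition has width 2, which upper-bounds the treewidth. Conversely, {d, g, j} is a clique of size 3, and the vertices of any clique must share a bag in every tree decomposition; so some bag has ≥ 3 vertices and tw(G) ≥ 2. Hence tw(G) = 2 exactly.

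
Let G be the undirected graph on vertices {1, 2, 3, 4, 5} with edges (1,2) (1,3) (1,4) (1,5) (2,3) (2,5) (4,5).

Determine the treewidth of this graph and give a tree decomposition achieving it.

Treewidth 2.
One such decomposition:
Bags: B1 = {1, 4, 5}  B2 = {1, 2, 5}  B3 = {1, 2, 3}
Tree: B1–B2, B2–B3

Each bag holds 3 vertices, so the decomposition has width 2, which upper-bounds the treewidth. For the lower bound, the 3 vertices {1, 2, 3} are pairwise adjacent, and any tree decomposition puts a clique entirely inside one bag — forcing width ≥ 2. Hence tw(G) = 2 exactly.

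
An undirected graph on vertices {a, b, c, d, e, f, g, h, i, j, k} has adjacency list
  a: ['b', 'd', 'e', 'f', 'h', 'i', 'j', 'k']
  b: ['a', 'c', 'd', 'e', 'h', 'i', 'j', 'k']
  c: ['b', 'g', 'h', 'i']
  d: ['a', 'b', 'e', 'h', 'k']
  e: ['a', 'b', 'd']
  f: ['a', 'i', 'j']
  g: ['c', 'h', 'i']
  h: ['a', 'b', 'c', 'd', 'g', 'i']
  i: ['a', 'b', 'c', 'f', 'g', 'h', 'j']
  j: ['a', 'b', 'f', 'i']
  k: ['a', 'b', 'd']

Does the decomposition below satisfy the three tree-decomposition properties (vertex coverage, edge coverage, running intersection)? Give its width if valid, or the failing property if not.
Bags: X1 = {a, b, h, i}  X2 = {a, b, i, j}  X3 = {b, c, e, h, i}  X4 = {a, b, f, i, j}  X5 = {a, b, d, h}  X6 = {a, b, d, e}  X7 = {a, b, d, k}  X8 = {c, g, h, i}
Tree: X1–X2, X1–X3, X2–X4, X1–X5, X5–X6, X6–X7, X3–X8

No — bags containing vertex e are not connected in the tree.

A tree decomposition must satisfy three properties: every vertex lies in some bag; for every edge, both endpoints lie together in some bag; and for every vertex, the bags containing it form a connected subtree. Here bags containing vertex e are not connected in the tree, so the decomposition is invalid.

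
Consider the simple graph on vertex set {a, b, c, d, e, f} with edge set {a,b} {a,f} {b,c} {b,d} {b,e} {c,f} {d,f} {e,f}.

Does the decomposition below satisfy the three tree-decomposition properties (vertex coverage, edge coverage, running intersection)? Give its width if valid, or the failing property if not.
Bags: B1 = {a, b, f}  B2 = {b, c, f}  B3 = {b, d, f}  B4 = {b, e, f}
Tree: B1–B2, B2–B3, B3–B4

Yes; width 2.

Checking the three conditions: (i) the bags cover all of {a, b, c, d, e, f}; (ii) for each edge, some bag contains both endpoints; (iii) the bags containing any fixed vertex form a subtree. All hold, so the decomposition is valid with width 3 − 1 = 2.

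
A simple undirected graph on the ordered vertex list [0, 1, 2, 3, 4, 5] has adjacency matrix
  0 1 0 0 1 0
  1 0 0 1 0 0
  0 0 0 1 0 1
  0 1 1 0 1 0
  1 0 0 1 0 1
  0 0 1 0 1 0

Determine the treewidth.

2

A width-2 tree decomposition is:
Bags: B1 = {0, 1, 3}  B2 = {0, 3, 4}  B3 = {2, 3, 4}  B4 = {2, 4, 5}
Tree: B1–B2, B2–B3, B3–B4
Every bag has size at most 3, so the width is 3 − 1 = 2 and tw(G) ≤ 2. Since 1–0–4–3–1 is a cycle in G, G is not acyclic. Forests are exactly the graphs of treewidth ≤ 1, so tw(G) ≥ 2. Combining the bounds, tw(G) = 2.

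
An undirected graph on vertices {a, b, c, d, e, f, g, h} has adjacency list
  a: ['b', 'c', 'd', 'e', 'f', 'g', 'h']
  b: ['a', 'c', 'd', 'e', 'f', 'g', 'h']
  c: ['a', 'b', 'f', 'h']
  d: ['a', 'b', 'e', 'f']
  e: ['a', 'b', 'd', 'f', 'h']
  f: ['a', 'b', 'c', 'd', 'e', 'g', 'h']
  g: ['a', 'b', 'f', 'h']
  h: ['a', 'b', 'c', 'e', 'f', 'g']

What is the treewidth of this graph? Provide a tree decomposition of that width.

Treewidth 4.
One optimal decomposition is:
Bags: B1 = {a, b, e, f, h}  B2 = {a, b, c, f, h}  B3 = {a, b, d, e, f}  B4 = {a, b, f, g, h}
Tree: B1–B2, B1–B3, B1–B4

The largest bag has 5 vertices, giving width 4; this decomposition certifies tw(G) ≤ 4. On the other hand G contains the 5-clique {a, b, d, e, f}. A clique must lie in a single bag of any decomposition, so no decomposition can have width below 4. Hence tw(G) = 4 exactly.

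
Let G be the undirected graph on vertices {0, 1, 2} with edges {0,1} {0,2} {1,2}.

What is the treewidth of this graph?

2

A width-2 tree decomposition is:
Bags: B1 = {0, 1, 2}
Tree: (single bag)
With just one bag of size 3, the width is 3 − 1 = 2, so tw(G) ≤ 2. Conversely, {0, 1, 2} is a clique of size 3, and the vertices of any clique must share a bag in every tree decomposition; so some bag has ≥ 3 vertices and tw(G) ≥ 2. Therefore the treewidth is 2.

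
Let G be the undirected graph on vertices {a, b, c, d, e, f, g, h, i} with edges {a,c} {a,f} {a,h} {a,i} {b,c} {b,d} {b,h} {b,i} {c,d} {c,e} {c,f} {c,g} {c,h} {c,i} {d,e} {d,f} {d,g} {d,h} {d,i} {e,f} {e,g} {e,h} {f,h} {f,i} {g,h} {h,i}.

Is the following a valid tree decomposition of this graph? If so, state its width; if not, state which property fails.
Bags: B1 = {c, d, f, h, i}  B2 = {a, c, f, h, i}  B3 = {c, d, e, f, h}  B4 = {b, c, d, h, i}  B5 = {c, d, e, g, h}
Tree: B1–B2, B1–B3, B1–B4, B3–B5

Vertex coverage: the bags together contain {a, b, c, d, e, f, g, h, i}, the full vertex set. Edge coverage: each edge of G has both endpoints in at least one bag. Running intersection: for every vertex, the bags containing it form a connected subtree. All three properties hold, so this is a valid tree decomposition of width max|bag| − 1 = 4, and hence tw(G) ≤ 4.

Yes; width 4.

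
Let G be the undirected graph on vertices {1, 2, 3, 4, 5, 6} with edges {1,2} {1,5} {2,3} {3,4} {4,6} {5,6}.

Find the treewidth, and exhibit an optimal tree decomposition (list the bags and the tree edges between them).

The largest bag has 3 vertices, giving width 2; this decomposition certifies tw(G) ≤ 2. For the lower bound, G contains the cycle 4–3–2–1–5–6–4, so G is not a forest; only forests have treewidth ≤ 1, hence tw(G) ≥ 2. Combining the bounds, tw(G) = 2.

Treewidth 2.
One optimal decomposition is:
Bags: B1 = {2, 3, 4}  B2 = {1, 2, 4}  B3 = {1, 4, 5}  B4 = {4, 5, 6}
Tree: B1–B2, B2–B3, B3–B4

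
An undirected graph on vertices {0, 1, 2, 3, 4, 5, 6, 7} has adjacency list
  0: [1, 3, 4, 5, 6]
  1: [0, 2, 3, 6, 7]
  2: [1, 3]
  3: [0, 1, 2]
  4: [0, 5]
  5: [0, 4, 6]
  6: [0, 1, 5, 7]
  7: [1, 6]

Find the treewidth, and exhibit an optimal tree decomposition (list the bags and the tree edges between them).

Each bag holds 3 vertices, so the decomposition has width 2, which upper-bounds the treewidth. For the lower bound, the 3 vertices {0, 1, 3} are pairwise adjacent, and any tree decomposition puts a clique entirely inside one bag — forcing width ≥ 2. Hence tw(G) = 2 exactly.

Treewidth 2.
One optimal decomposition is:
Bags: B1 = {1, 6, 7}  B2 = {0, 1, 6}  B3 = {0, 1, 3}  B4 = {0, 5, 6}  B5 = {0, 4, 5}  B6 = {1, 2, 3}
Tree: B1–B2, B2–B3, B2–B4, B4–B5, B3–B6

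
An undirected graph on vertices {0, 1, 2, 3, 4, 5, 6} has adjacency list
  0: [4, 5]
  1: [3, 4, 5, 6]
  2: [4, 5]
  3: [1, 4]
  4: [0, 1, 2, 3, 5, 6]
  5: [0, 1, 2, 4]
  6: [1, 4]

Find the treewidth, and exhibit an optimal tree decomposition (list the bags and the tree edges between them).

The largest bag has 3 vertices, giving width 2; this decomposition certifies tw(G) ≤ 2. On the other hand G contains the 3-clique {0, 4, 5}. A clique must lie in a single bag of any decomposition, so no decomposition can have width below 2. Therefore the treewidth is 2.

Treewidth 2.
Bags: B1 = {1, 4, 5}  B2 = {1, 4, 6}  B3 = {2, 4, 5}  B4 = {0, 4, 5}  B5 = {1, 3, 4}
Tree: B1–B2, B1–B3, B3–B4, B1–B5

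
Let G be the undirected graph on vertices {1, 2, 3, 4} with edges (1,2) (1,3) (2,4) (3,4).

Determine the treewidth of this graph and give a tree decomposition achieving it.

Treewidth 2.
One such decomposition:
Bags: B1 = {1, 3, 4}  B2 = {1, 2, 4}
Tree: B1–B2

Each bag holds 3 vertices, so the decomposition has width 2, which upper-bounds the treewidth. The edges 4–3–1–2–4 form a cycle, so G is not a tree and its treewidth is at least 2. The upper and lower bounds meet at 2, so that is the treewidth.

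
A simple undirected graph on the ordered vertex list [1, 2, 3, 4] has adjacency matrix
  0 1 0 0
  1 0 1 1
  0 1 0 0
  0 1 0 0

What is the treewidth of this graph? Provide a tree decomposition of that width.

The largest bag has 2 vertices, giving width 1; this decomposition certifies tw(G) ≤ 1. G has an edge, so its treewidth is at least 1. Therefore the treewidth is 1.

Treewidth 1.
One such decomposition:
Bags: B1 = {2, 4}  B2 = {1, 2}  B3 = {2, 3}
Tree: B1–B2, B1–B3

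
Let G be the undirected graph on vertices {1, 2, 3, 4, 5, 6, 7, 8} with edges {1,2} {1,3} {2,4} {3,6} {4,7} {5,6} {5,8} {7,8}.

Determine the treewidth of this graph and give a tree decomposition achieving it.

Every bag has size at most 3, so the width is 3 − 1 = 2 and tw(G) ≤ 2. The edges 5–6–3–1–2–4–7–8–5 form a cycle, so G is not a tree and its treewidth is at least 2. Therefore the treewidth is 2.

Treewidth 2.
One such decomposition:
Bags: B1 = {3, 5, 6}  B2 = {1, 3, 5}  B3 = {1, 2, 5}  B4 = {2, 4, 5}  B5 = {4, 5, 7}  B6 = {5, 7, 8}
Tree: B1–B2, B2–B3, B3–B4, B4–B5, B5–B6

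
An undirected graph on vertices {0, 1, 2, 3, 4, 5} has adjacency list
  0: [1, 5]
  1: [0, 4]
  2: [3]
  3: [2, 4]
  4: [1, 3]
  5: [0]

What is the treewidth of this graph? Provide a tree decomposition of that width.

The largest bag has 2 vertices, giving width 1; this decomposition certifies tw(G) ≤ 1. G has an edge, so its treewidth is at least 1. Therefore the treewidth is 1.

Treewidth 1.
One optimal decomposition is:
Bags: B1 = {3, 4}  B2 = {1, 4}  B3 = {0, 1}  B4 = {2, 3}  B5 = {0, 5}
Tree: B1–B2, B2–B3, B1–B4, B3–B5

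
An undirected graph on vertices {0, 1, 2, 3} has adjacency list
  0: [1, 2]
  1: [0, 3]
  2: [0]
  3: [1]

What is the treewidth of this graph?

1

A width-1 tree decomposition is:
Bags: B1 = {0, 1}  B2 = {0, 2}  B3 = {1, 3}
Tree: B1–B2, B1–B3
Each bag holds 2 vertices, so the decomposition has width 1, which upper-bounds the treewidth. Since G has at least one edge (e.g. 1–0), it is not an edgeless graph, so tw(G) ≥ 1. Hence tw(G) = 1 exactly.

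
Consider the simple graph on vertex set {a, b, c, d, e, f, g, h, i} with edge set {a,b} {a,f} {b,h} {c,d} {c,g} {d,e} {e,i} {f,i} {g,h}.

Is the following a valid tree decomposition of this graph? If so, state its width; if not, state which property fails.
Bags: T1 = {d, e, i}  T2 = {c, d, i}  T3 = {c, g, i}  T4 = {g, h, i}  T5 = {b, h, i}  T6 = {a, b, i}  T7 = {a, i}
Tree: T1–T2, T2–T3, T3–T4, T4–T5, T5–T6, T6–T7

A tree decomposition must satisfy three properties: every vertex lies in some bag; for every edge, both endpoints lie together in some bag; and for every vertex, the bags containing it form a connected subtree. Here vertex f appears in no bag, so the decomposition is invalid.

No — vertex f appears in no bag.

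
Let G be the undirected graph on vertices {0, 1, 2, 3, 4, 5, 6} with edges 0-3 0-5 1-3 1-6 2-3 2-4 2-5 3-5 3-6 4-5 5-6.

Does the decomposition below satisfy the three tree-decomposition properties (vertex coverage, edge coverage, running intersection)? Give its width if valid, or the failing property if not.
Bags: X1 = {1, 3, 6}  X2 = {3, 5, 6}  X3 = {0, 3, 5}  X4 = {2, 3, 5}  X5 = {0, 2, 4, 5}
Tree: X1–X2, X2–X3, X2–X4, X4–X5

No — bags containing vertex 0 are not connected in the tree.

A tree decomposition must satisfy three properties: every vertex lies in some bag; for every edge, both endpoints lie together in some bag; and for every vertex, the bags containing it form a connected subtree. Here bags containing vertex 0 are not connected in the tree, so the decomposition is invalid.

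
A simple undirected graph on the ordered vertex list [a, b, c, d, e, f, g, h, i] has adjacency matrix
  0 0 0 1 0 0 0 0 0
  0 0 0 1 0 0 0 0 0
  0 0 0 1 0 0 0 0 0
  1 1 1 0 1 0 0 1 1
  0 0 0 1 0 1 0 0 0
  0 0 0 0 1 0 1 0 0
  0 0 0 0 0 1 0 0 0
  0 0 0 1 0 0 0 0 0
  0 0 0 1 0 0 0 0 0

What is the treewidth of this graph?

1

A width-1 tree decomposition is:
Bags: B1 = {d, e}  B2 = {e, f}  B3 = {b, d}  B4 = {a, d}  B5 = {c, d}  B6 = {d, i}  B7 = {f, g}  B8 = {d, h}
Tree: B1–B2, B1–B3, B3–B4, B1–B5, B5–B6, B2–B7, B5–B8
Every bag has size at most 2, so the width is 2 − 1 = 1 and tw(G) ≤ 1. G has an edge, so its treewidth is at least 1. The upper and lower bounds meet at 1, so that is the treewidth.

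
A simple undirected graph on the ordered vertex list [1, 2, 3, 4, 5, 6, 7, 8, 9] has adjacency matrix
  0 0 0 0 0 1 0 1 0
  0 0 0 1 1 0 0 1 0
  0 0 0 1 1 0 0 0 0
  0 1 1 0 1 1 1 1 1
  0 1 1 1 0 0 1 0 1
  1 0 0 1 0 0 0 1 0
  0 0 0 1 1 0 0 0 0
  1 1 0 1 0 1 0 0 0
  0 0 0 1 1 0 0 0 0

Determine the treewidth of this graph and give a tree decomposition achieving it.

Every bag has size at most 3, so the width is 3 − 1 = 2 and tw(G) ≤ 2. For the lower bound, the 3 vertices {1, 6, 8} are pairwise adjacent, and any tree decomposition puts a clique entirely inside one bag — forcing width ≥ 2. Hence tw(G) = 2 exactly.

Treewidth 2.
Bags: B1 = {4, 5, 9}  B2 = {2, 4, 5}  B3 = {3, 4, 5}  B4 = {2, 4, 8}  B5 = {4, 6, 8}  B6 = {1, 6, 8}  B7 = {4, 5, 7}
Tree: B1–B2, B1–B3, B2–B4, B4–B5, B5–B6, B2–B7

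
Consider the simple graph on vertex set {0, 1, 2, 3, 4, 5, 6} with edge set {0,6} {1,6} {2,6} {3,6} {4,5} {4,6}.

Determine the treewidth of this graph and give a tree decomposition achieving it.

Every bag has size at most 2, so the width is 2 − 1 = 1 and tw(G) ≤ 1. G has an edge, so its treewidth is at least 1. Therefore the treewidth is 1.

Treewidth 1.
Bags: B1 = {2, 6}  B2 = {1, 6}  B3 = {4, 6}  B4 = {3, 6}  B5 = {0, 6}  B6 = {4, 5}
Tree: B1–B2, B1–B3, B1–B4, B1–B5, B3–B6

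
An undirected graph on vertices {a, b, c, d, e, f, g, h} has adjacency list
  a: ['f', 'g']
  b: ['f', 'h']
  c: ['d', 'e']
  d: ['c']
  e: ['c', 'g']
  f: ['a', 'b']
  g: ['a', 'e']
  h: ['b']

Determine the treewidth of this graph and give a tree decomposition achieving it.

Treewidth 1.
One optimal decomposition is:
Bags: B1 = {c, d}  B2 = {c, e}  B3 = {e, g}  B4 = {a, g}  B5 = {a, f}  B6 = {b, f}  B7 = {b, h}
Tree: B1–B2, B2–B3, B3–B4, B4–B5, B5–B6, B6–B7

Each bag holds 2 vertices, so the decomposition has width 1, which upper-bounds the treewidth. Any graph with an edge has treewidth ≥ 1, and G has the edge d–c. Therefore the treewidth is 1.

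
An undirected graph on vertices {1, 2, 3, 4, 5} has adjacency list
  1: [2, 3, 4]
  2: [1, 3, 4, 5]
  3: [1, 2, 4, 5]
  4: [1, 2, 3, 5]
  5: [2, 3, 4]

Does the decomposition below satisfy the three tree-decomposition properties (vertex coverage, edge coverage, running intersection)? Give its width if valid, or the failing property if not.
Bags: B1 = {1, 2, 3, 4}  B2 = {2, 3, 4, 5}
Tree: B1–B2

Yes; width 3.

Checking the three conditions: (i) the bags cover all of {1, 2, 3, 4, 5}; (ii) for each edge, some bag contains both endpoints; (iii) the bags containing any fixed vertex form a subtree. All hold, so the decomposition is valid with width 4 − 1 = 3.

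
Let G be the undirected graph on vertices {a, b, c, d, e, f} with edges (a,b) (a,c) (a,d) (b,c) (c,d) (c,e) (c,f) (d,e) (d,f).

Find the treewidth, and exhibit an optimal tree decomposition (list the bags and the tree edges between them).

The largest bag has 3 vertices, giving width 2; this decomposition certifies tw(G) ≤ 2. On the other hand G contains the 3-clique {c, d, e}. A clique must lie in a single bag of any decomposition, so no decomposition can have width below 2. The upper and lower bounds meet at 2, so that is the treewidth.

Treewidth 2.
One such decomposition:
Bags: B1 = {a, c, d}  B2 = {c, d, e}  B3 = {a, b, c}  B4 = {c, d, f}
Tree: B1–B2, B1–B3, B2–B4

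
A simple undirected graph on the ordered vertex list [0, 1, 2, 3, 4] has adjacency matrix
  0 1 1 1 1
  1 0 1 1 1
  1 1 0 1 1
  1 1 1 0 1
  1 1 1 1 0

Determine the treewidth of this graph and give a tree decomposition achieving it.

Treewidth 4.
One such decomposition:
Bags: B1 = {0, 1, 2, 3, 4}
Tree: (single bag)

A single bag containing all 5 vertices is trivially a valid decomposition of width 4. On the other hand G contains the 5-clique {0, 1, 2, 3, 4}. A clique must lie in a single bag of any decomposition, so no decomposition can have width below 4. The upper and lower bounds meet at 4, so that is the treewidth.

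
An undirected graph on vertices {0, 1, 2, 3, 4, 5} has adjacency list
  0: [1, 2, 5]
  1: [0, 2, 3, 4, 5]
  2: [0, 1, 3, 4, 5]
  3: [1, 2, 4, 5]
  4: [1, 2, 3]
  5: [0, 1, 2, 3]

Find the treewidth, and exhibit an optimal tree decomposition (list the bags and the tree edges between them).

Every bag has size at most 4, so the width is 4 − 1 = 3 and tw(G) ≤ 3. For the lower bound, the 4 vertices {0, 1, 2, 5} are pairwise adjacent, and any tree decomposition puts a clique entirely inside one bag — forcing width ≥ 3. Combining the bounds, tw(G) = 3.

Treewidth 3.
Bags: B1 = {1, 2, 3, 4}  B2 = {1, 2, 3, 5}  B3 = {0, 1, 2, 5}
Tree: B1–B2, B2–B3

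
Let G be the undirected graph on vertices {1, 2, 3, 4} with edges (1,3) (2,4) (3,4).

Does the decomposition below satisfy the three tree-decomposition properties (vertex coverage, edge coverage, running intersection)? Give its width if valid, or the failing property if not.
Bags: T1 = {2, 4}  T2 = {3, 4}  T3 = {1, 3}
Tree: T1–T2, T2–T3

Yes; width 1.

Every vertex of G appears in some bag (union = {1, 2, 3, 4}); every edge is covered by a bag; and for each vertex v the set of bags containing v is connected in the bag tree. The decomposition is therefore valid. The largest bag has 2 vertices, so the width is 1.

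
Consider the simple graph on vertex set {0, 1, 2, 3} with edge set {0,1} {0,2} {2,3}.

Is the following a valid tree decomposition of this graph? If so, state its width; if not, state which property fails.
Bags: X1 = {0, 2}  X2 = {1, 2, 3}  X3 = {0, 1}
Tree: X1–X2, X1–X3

No — bags containing vertex 1 are not connected in the tree.

A tree decomposition must satisfy three properties: every vertex lies in some bag; for every edge, both endpoints lie together in some bag; and for every vertex, the bags containing it form a connected subtree. Here bags containing vertex 1 are not connected in the tree, so the decomposition is invalid.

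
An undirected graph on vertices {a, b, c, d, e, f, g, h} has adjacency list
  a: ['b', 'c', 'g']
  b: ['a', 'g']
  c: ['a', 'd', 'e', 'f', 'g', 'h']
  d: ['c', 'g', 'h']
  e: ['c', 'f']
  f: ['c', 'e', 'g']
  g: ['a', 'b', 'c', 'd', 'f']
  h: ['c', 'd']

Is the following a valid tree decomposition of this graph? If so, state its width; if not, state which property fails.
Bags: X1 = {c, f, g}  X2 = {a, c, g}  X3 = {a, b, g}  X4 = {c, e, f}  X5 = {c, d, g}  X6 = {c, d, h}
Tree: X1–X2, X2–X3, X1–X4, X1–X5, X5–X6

Every vertex of G appears in some bag (union = {a, b, c, d, e, f, g, h}); every edge is covered by a bag; and for each vertex v the set of bags containing v is connected in the bag tree. The decomposition is therefore valid. The largest bag has 3 vertices, so the width is 2.

Yes; width 2.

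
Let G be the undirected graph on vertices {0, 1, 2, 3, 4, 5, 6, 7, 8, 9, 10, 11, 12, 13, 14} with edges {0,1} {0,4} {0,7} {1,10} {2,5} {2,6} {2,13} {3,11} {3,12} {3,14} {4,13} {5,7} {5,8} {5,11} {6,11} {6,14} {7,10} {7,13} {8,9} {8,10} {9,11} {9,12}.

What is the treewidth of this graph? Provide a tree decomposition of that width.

Treewidth 3.
One optimal decomposition is:
Bags: B1 = {3, 6, 12, 14}  B2 = {3, 6, 11, 12}  B3 = {6, 9, 11, 12}  B4 = {2, 6, 9, 11}  B5 = {2, 5, 9, 11}  B6 = {2, 5, 8, 9}  B7 = {2, 5, 8, 13}  B8 = {5, 7, 8, 13}  B9 = {7, 8, 10, 13}  B10 = {4, 7, 10, 13}  B11 = {0, 4, 7, 10}  B12 = {0, 1, 4, 10}
Tree: B1–B2, B2–B3, B3–B4, B4–B5, B5–B6, B6–B7, B7–B8, B8–B9, B9–B10, B10–B11, B11–B12

The largest bag has 4 vertices, giving width 3; this decomposition certifies tw(G) ≤ 3. For the lower bound: the 4 vertex sets {3,12,14}, {6}, {11}, {2,5,8,9} are disjoint, each induces a connected subgraph, and every pair is joined by at least one edge of G. Contracting each set to a single vertex therefore yields K_{4} as a minor, and since treewidth is minor-monotone, tw(G) ≥ tw(K_{4}) = 3. Combining the bounds, tw(G) = 3.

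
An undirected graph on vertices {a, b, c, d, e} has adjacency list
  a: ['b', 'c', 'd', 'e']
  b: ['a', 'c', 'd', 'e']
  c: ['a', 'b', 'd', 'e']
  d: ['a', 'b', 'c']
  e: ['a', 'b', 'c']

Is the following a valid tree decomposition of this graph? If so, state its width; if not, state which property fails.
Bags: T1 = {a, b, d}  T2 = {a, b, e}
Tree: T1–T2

A tree decomposition must satisfy three properties: every vertex lies in some bag; for every edge, both endpoints lie together in some bag; and for every vertex, the bags containing it form a connected subtree. Here vertex c appears in no bag, so the decomposition is invalid.

No — vertex c appears in no bag.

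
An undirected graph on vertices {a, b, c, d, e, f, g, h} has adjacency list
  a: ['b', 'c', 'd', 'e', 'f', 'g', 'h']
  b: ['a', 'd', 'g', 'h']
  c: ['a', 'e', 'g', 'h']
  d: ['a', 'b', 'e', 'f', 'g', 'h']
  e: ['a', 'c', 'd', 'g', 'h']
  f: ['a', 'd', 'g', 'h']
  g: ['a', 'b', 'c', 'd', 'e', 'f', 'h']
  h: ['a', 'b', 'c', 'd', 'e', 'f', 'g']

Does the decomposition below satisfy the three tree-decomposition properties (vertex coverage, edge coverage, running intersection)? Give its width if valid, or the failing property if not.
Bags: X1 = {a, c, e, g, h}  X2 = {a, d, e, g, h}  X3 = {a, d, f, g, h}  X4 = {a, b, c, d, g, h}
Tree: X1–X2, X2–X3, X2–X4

A tree decomposition must satisfy three properties: every vertex lies in some bag; for every edge, both endpoints lie together in some bag; and for every vertex, the bags containing it form a connected subtree. Here bags containing vertex c are not connected in the tree, so the decomposition is invalid.

No — bags containing vertex c are not connected in the tree.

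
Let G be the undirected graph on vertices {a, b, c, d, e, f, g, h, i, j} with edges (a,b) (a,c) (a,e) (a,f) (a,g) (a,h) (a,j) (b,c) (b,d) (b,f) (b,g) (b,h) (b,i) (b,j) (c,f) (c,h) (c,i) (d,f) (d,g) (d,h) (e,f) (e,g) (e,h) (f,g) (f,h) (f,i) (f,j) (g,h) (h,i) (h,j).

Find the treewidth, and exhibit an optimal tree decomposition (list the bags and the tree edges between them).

Treewidth 4.
Bags: B1 = {a, b, f, h, j}  B2 = {a, b, f, g, h}  B3 = {b, d, f, g, h}  B4 = {a, b, c, f, h}  B5 = {a, e, f, g, h}  B6 = {b, c, f, h, i}
Tree: B1–B2, B2–B3, B2–B4, B2–B5, B4–B6

Each bag holds 5 vertices, so the decomposition has width 4, which upper-bounds the treewidth. Conversely, {a, e, f, g, h} is a clique of size 5, and the vertices of any clique must share a bag in every tree decomposition; so some bag has ≥ 5 vertices and tw(G) ≥ 4. The upper and lower bounds meet at 4, so that is the treewidth.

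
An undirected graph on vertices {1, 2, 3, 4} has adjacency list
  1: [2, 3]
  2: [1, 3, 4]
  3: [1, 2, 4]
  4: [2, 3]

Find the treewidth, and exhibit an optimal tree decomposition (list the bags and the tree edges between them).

Each bag holds 3 vertices, so the decomposition has width 2, which upper-bounds the treewidth. Conversely, {1, 2, 3} is a clique of size 3, and the vertices of any clique must share a bag in every tree decomposition; so some bag has ≥ 3 vertices and tw(G) ≥ 2. Hence tw(G) = 2 exactly.

Treewidth 2.
One optimal decomposition is:
Bags: B1 = {2, 3, 4}  B2 = {1, 2, 3}
Tree: B1–B2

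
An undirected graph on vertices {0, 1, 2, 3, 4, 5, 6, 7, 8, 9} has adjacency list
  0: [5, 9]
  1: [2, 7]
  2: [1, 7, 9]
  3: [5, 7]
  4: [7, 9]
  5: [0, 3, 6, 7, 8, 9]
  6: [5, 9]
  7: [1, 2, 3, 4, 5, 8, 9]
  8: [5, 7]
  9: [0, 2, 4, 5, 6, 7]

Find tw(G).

A width-2 tree decomposition is:
Bags: B1 = {1, 2, 7}  B2 = {2, 7, 9}  B3 = {5, 7, 9}  B4 = {3, 5, 7}  B5 = {4, 7, 9}  B6 = {5, 7, 8}  B7 = {0, 5, 9}  B8 = {5, 6, 9}
Tree: B1–B2, B2–B3, B3–B4, B2–B5, B3–B6, B3–B7, B7–B8
Each bag holds 3 vertices, so the decomposition has width 2, which upper-bounds the treewidth. For the lower bound, the 3 vertices {0, 5, 9} are pairwise adjacent, and any tree decomposition puts a clique entirely inside one bag — forcing width ≥ 2. Hence tw(G) = 2 exactly.

2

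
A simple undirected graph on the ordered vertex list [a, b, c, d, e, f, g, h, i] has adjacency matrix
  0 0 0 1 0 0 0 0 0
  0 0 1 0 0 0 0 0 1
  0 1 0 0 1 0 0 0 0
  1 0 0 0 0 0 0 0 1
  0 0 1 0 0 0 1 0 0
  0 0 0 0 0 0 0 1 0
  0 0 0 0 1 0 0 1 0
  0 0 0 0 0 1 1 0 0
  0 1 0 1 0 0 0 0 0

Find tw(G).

A width-1 tree decomposition is:
Bags: B1 = {f, h}  B2 = {g, h}  B3 = {e, g}  B4 = {c, e}  B5 = {b, c}  B6 = {b, i}  B7 = {d, i}  B8 = {a, d}
Tree: B1–B2, B2–B3, B3–B4, B4–B5, B5–B6, B6–B7, B7–B8
The largest bag has 2 vertices, giving width 1; this decomposition certifies tw(G) ≤ 1. Any graph with an edge has treewidth ≥ 1, and G has the edge f–h. Hence tw(G) = 1 exactly.

1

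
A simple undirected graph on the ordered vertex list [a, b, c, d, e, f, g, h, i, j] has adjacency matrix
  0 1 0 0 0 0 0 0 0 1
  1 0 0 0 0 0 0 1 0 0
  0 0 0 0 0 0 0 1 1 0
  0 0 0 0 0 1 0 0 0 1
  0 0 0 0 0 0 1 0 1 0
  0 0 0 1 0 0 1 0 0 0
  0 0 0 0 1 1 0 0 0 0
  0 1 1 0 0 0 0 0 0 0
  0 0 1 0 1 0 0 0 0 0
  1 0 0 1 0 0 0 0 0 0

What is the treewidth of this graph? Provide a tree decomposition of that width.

Each bag holds 3 vertices, so the decomposition has width 2, which upper-bounds the treewidth. For the lower bound, G contains the cycle b–a–j–d–f–g–e–i–c–h–b, so G is not a forest; only forests have treewidth ≤ 1, hence tw(G) ≥ 2. Hence tw(G) = 2 exactly.

Treewidth 2.
Bags: B1 = {a, b, j}  B2 = {b, d, j}  B3 = {b, d, f}  B4 = {b, f, g}  B5 = {b, e, g}  B6 = {b, e, i}  B7 = {b, c, i}  B8 = {b, c, h}
Tree: B1–B2, B2–B3, B3–B4, B4–B5, B5–B6, B6–B7, B7–B8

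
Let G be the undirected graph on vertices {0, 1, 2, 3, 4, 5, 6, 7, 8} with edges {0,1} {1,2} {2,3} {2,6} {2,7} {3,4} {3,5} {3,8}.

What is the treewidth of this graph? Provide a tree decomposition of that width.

Treewidth 1.
One optimal decomposition is:
Bags: B1 = {2, 3}  B2 = {3, 4}  B3 = {2, 6}  B4 = {2, 7}  B5 = {3, 8}  B6 = {1, 2}  B7 = {0, 1}  B8 = {3, 5}
Tree: B1–B2, B1–B3, B1–B4, B2–B5, B1–B6, B6–B7, B5–B8

The largest bag has 2 vertices, giving width 1; this decomposition certifies tw(G) ≤ 1. Since G has at least one edge (e.g. 3–2), it is not an edgeless graph, so tw(G) ≥ 1. The upper and lower bounds meet at 1, so that is the treewidth.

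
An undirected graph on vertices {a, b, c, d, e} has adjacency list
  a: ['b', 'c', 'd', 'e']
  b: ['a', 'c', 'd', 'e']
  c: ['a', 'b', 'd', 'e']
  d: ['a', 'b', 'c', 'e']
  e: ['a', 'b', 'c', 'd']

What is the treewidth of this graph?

A width-4 tree decomposition is:
Bags: B1 = {a, b, c, d, e}
Tree: (single bag)
With just one bag of size 5, the width is 5 − 1 = 4, so tw(G) ≤ 4. Conversely, {a, b, c, d, e} is a clique of size 5, and the vertices of any clique must share a bag in every tree decomposition; so some bag has ≥ 5 vertices and tw(G) ≥ 4. Combining the bounds, tw(G) = 4.

4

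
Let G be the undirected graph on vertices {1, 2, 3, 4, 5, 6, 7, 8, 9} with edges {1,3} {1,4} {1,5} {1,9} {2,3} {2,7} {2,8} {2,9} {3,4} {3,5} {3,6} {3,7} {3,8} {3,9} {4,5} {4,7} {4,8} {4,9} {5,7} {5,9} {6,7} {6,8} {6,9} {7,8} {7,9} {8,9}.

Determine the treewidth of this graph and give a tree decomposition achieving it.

Treewidth 4.
One such decomposition:
Bags: B1 = {3, 4, 7, 8, 9}  B2 = {3, 6, 7, 8, 9}  B3 = {3, 4, 5, 7, 9}  B4 = {1, 3, 4, 5, 9}  B5 = {2, 3, 7, 8, 9}
Tree: B1–B2, B1–B3, B3–B4, B2–B5

Each bag holds 5 vertices, so the decomposition has width 4, which upper-bounds the treewidth. Conversely, {1, 3, 4, 5, 9} is a clique of size 5, and the vertices of any clique must share a bag in every tree decomposition; so some bag has ≥ 5 vertices and tw(G) ≥ 4. The upper and lower bounds meet at 4, so that is the treewidth.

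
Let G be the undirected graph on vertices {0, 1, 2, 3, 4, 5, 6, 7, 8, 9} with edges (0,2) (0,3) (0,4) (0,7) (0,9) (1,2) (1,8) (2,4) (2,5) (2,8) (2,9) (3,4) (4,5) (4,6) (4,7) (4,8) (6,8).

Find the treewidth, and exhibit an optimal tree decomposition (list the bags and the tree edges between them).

The largest bag has 3 vertices, giving width 2; this decomposition certifies tw(G) ≤ 2. Conversely, {1, 2, 8} is a clique of size 3, and the vertices of any clique must share a bag in every tree decomposition; so some bag has ≥ 3 vertices and tw(G) ≥ 2. Combining the bounds, tw(G) = 2.

Treewidth 2.
One such decomposition:
Bags: B1 = {2, 4, 8}  B2 = {2, 4, 5}  B3 = {0, 2, 4}  B4 = {0, 3, 4}  B5 = {1, 2, 8}  B6 = {0, 4, 7}  B7 = {4, 6, 8}  B8 = {0, 2, 9}
Tree: B1–B2, B1–B3, B3–B4, B1–B5, B3–B6, B1–B7, B3–B8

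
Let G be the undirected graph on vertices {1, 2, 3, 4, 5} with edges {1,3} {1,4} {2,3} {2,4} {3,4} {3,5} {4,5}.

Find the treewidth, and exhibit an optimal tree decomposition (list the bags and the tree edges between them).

The largest bag has 3 vertices, giving width 2; this decomposition certifies tw(G) ≤ 2. On the other hand G contains the 3-clique {1, 3, 4}. A clique must lie in a single bag of any decomposition, so no decomposition can have width below 2. Combining the bounds, tw(G) = 2.

Treewidth 2.
One such decomposition:
Bags: B1 = {2, 3, 4}  B2 = {3, 4, 5}  B3 = {1, 3, 4}
Tree: B1–B2, B2–B3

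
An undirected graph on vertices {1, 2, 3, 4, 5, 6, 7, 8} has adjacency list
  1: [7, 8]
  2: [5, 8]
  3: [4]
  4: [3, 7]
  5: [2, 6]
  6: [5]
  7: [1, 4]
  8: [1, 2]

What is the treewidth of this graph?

A width-1 tree decomposition is:
Bags: B1 = {3, 4}  B2 = {4, 7}  B3 = {1, 7}  B4 = {1, 8}  B5 = {2, 8}  B6 = {2, 5}  B7 = {5, 6}
Tree: B1–B2, B2–B3, B3–B4, B4–B5, B5–B6, B6–B7
Every bag has size at most 2, so the width is 2 − 1 = 1 and tw(G) ≤ 1. Since G has at least one edge (e.g. 3–4), it is not an edgeless graph, so tw(G) ≥ 1. Combining the bounds, tw(G) = 1.

1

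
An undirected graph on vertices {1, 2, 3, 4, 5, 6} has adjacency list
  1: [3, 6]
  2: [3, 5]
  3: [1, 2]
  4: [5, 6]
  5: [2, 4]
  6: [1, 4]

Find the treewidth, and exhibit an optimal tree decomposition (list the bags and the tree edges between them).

Each bag holds 3 vertices, so the decomposition has width 2, which upper-bounds the treewidth. The edges 2–3–1–6–4–5–2 form a cycle, so G is not a tree and its treewidth is at least 2. Combining the bounds, tw(G) = 2.

Treewidth 2.
One such decomposition:
Bags: B1 = {1, 2, 3}  B2 = {1, 2, 6}  B3 = {2, 4, 6}  B4 = {2, 4, 5}
Tree: B1–B2, B2–B3, B3–B4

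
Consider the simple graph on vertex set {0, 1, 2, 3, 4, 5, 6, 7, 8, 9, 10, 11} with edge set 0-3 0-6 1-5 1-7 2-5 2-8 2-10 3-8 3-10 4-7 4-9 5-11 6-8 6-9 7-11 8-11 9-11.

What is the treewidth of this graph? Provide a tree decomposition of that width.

Treewidth 3.
Bags: B1 = {1, 4, 5, 7}  B2 = {4, 5, 7, 11}  B3 = {4, 5, 9, 11}  B4 = {2, 5, 9, 11}  B5 = {2, 8, 9, 11}  B6 = {2, 6, 8, 9}  B7 = {2, 6, 8, 10}  B8 = {3, 6, 8, 10}  B9 = {0, 3, 6, 10}
Tree: B1–B2, B2–B3, B3–B4, B4–B5, B5–B6, B6–B7, B7–B8, B8–B9

Every bag has size at most 4, so the width is 4 − 1 = 3 and tw(G) ≤ 3. For the lower bound: the 4 vertex sets {1,4,7}, {5}, {11}, {2,6,8,9} are disjoint, each induces a connected subgraph, and every pair is joined by at least one edge of G. Contracting each set to a single vertex therefore yields K_{4} as a minor, and since treewidth is minor-monotone, tw(G) ≥ tw(K_{4}) = 3. Hence tw(G) = 3 exactly.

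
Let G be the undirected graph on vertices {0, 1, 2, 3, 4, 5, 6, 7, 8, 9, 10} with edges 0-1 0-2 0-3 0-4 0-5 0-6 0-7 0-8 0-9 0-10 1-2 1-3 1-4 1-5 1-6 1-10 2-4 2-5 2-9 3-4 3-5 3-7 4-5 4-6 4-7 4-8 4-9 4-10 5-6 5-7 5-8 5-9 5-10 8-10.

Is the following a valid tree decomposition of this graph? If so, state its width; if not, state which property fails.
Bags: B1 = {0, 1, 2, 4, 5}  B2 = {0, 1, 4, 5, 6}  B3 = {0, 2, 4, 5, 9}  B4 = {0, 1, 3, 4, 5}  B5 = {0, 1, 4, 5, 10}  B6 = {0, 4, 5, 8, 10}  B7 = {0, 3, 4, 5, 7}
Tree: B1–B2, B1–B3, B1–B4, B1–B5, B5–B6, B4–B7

Every vertex of G appears in some bag (union = {0, 1, 2, 3, 4, 5, 6, 7, 8, 9, 10}); every edge is covered by a bag; and for each vertex v the set of bags containing v is connected in the bag tree. The decomposition is therefore valid. The largest bag has 5 vertices, so the width is 4.

Yes; width 4.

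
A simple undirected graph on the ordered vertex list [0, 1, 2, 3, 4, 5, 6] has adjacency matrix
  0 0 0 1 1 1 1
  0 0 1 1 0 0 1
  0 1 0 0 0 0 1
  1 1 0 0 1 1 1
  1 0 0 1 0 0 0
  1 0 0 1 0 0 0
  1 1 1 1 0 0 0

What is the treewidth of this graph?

A width-2 tree decomposition is:
Bags: B1 = {1, 2, 6}  B2 = {1, 3, 6}  B3 = {0, 3, 6}  B4 = {0, 3, 5}  B5 = {0, 3, 4}
Tree: B1–B2, B2–B3, B3–B4, B4–B5
Each bag holds 3 vertices, so the decomposition has width 2, which upper-bounds the treewidth. On the other hand G contains the 3-clique {1, 2, 6}. A clique must lie in a single bag of any decomposition, so no decomposition can have width below 2. Hence tw(G) = 2 exactly.

2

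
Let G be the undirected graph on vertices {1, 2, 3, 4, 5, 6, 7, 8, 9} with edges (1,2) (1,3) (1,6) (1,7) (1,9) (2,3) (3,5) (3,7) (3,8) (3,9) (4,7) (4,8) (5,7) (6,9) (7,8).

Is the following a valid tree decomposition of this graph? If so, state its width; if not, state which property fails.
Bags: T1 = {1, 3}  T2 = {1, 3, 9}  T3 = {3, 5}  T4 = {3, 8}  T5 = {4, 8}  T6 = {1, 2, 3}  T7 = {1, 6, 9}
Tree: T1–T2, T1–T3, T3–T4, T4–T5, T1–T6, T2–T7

No — vertex 7 appears in no bag.

A tree decomposition must satisfy three properties: every vertex lies in some bag; for every edge, both endpoints lie together in some bag; and for every vertex, the bags containing it form a connected subtree. Here vertex 7 appears in no bag, so the decomposition is invalid.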